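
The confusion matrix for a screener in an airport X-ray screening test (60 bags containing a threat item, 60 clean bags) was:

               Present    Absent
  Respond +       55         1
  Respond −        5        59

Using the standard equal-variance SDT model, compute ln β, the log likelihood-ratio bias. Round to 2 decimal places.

ln β = 1.31

H = 55/60 = 0.9167
FA = 1/60 = 0.0167
z(H) = 1.383
z(FA) = -2.127
ln β = −½·[z(H)² − z(FA)²] = −0.5 × (1.913 − 4.524) = 1.3055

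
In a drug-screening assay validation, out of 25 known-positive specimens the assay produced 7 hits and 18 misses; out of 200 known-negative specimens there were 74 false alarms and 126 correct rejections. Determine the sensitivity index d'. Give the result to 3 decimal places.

d' = -0.251

H = 7/25 = 0.2800
FA = 74/200 = 0.3700
Φ⁻¹(0.2800) = -0.5828, Φ⁻¹(0.3700) = -0.3319
d' = z(H) − z(FA) = -0.5828 − (-0.3319) = -0.2509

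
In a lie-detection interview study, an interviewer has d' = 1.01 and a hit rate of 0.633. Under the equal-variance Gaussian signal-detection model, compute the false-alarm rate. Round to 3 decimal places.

false-alarm rate = 0.251

z(hit rate) = z(0.633) = 0.3398
z(FA) = z(H) − d' = 0.3398 − 1.01 = -0.6702
false-alarm rate = Φ(-0.6702) = 0.2514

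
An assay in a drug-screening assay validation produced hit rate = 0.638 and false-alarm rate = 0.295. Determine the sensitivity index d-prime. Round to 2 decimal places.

z(H) = 0.353
z(FA) = -0.539
d' = z(H) − z(FA) = 0.353 − (-0.539) = 0.892

d-prime = 0.89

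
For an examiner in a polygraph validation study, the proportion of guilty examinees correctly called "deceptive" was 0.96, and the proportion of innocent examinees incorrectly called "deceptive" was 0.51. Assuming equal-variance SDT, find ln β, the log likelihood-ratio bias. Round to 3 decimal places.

z(H) = z(0.96) = 1.7507
z(FA) = z(0.51) = 0.0251
ln β = −½·[z(H)² − z(FA)²] = −0.5 × (3.0650 − 0.0006) = -1.5322

ln β = -1.532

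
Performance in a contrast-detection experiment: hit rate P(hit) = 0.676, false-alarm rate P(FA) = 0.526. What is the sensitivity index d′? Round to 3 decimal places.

Φ⁻¹(H) = Φ⁻¹(0.676) = 0.4565
Φ⁻¹(FA) = Φ⁻¹(0.526) = 0.0652
d' = z(H) − z(FA) = 0.4565 − 0.0652 = 0.3913

d′ = 0.391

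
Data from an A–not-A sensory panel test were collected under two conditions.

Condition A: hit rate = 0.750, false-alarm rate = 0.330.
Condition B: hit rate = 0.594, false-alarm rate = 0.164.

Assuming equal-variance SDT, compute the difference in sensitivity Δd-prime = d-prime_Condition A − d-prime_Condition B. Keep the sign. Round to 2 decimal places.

Δd-prime = -0.10

Condition A: z(0.750) = 0.674, z(0.330) = -0.440, d' = 1.114
Condition B: z(0.594) = 0.238, z(0.164) = -0.978, d' = 1.216
Δd' = d'_Condition A − d'_Condition B = 1.114 − 1.216 = -0.102
Condition B has the higher sensitivity.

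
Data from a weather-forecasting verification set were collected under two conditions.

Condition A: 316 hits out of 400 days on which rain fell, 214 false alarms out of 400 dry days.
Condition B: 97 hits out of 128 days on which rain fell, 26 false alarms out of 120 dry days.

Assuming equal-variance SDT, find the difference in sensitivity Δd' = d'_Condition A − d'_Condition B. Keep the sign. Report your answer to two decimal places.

Condition A: z(0.7900) = 0.806, z(0.5350) = 0.088, d' = 0.718
Condition B: z(0.7578) = 0.699, z(0.2167) = -0.783, d' = 1.482
Δd' = d'_Condition A − d'_Condition B = 0.718 − 1.482 = -0.764
Condition B has the higher sensitivity.

Δd' = -0.76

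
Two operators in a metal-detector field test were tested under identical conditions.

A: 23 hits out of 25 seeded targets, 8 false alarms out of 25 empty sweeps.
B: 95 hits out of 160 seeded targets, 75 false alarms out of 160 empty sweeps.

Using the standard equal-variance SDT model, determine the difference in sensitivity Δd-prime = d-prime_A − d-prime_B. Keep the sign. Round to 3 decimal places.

A: z(0.9200) = 1.4051, z(0.3200) = -0.4677, d' = 1.8728
B: z(0.5938) = 0.2373, z(0.4688) = -0.0783, d' = 0.3156
Δd' = d'_A − d'_B = 1.8728 − 0.3156 = 1.5572
A has the higher sensitivity.

Δd-prime = 1.557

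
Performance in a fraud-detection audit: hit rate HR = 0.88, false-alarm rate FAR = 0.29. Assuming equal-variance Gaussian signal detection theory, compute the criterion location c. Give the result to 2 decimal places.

c = -0.31

z(0.88) = 1.175, z(0.29) = -0.553
c = −½·[z(H) + z(FA)] = −0.5 × (1.175 + (-0.553)) = -0.311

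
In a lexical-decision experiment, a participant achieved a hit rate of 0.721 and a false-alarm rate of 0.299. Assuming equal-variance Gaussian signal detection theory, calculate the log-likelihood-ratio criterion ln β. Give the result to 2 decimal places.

Φ⁻¹(H) = 0.586
Φ⁻¹(FA) = -0.527
ln β = −½·[z(H)² − z(FA)²] = −0.5 × (0.343 − 0.278) = -0.0325

ln β = -0.03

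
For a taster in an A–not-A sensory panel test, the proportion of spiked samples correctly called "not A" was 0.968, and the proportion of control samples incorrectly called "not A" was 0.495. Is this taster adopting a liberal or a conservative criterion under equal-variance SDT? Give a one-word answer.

z(H) = 1.852, z(FA) = -0.013
c = −½·(z(H) + z(FA)) = -0.9195
c < 0 → liberal criterion (biased toward responding “yes”).

liberal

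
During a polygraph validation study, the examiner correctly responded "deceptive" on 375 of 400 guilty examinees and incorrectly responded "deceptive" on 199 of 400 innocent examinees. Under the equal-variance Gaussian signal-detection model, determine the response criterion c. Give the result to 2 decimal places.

c = -0.76

H = 375/400 = 0.9375
FA = 199/400 = 0.4975
Φ⁻¹(H) = Φ⁻¹(0.9375) = 1.5341
Φ⁻¹(FA) = Φ⁻¹(0.4975) = -0.0063
c = −½·[z(H) + z(FA)] = −0.5 × (1.5341 + (-0.0063)) = -0.7639
c < 0: the examiner has a liberal response bias.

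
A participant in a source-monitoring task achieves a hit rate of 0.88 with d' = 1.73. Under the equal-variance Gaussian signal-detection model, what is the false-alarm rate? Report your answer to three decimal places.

z(hit rate) = z(0.88) = 1.1750
z(FA) = z(H) − d' = 1.1750 − 1.73 = -0.5550
false-alarm rate = Φ(-0.5550) = 0.2894

false-alarm rate = 0.289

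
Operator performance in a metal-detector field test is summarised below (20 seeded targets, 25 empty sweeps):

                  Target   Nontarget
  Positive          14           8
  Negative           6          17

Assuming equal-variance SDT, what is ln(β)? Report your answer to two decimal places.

H = 14/20 = 0.7000
FA = 8/25 = 0.3200
Φ⁻¹(H) = 0.524
Φ⁻¹(FA) = -0.468
ln β = −½·[z(H)² − z(FA)²] = −0.5 × (0.275 − 0.219) = -0.028

ln β = -0.03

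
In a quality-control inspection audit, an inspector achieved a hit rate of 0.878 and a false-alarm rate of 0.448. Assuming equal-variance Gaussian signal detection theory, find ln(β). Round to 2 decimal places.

ln β = -0.67

z(H) = 1.165
z(FA) = -0.131
ln β = −½·[z(H)² − z(FA)²] = −0.5 × (1.357 − 0.017) = -0.670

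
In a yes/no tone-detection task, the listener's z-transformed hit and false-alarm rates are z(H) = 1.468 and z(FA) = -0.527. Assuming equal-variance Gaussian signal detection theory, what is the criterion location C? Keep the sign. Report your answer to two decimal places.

C = -0.47

c = −½·[z(H) + z(FA)] = −½·(1.468 + (-0.527)) = -0.4705
c < 0: the listener has a liberal response bias.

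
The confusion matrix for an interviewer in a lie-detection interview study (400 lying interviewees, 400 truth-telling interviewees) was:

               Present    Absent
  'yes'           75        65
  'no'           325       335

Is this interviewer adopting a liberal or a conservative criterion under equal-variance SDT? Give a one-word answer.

conservative

z(H) = -0.887, z(FA) = -0.984
c = −½·(z(H) + z(FA)) = 0.9355
c > 0 → conservative criterion (biased toward responding “no”).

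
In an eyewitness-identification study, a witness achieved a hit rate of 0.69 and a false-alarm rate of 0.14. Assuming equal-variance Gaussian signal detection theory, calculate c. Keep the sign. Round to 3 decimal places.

z(H) = 0.4959
z(FA) = -1.0803
c = −½·[z(H) + z(FA)] = −0.5 × (0.4959 + (-1.0803)) = 0.2922
c > 0: the witness has a conservative response bias.

c = 0.292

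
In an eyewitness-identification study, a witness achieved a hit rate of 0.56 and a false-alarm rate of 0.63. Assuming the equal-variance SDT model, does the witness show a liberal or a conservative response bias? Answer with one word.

liberal

z(H) = 0.151, z(FA) = 0.332
c = −½·(z(H) + z(FA)) = -0.2415
c < 0 → liberal criterion (biased toward responding “yes”).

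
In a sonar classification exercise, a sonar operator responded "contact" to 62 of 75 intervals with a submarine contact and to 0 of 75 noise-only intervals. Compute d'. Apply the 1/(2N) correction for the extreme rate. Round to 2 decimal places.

d' = 3.42

The false-alarm rate is 0/75 = 0, so apply the 1/(2N) correction: FA → 1/(2·75) = 0.00667.
z(H) = z(0.82667) = 0.941
z(FA) = z(0.00667) = -2.475
d' = 0.941 − (-2.475) = 3.416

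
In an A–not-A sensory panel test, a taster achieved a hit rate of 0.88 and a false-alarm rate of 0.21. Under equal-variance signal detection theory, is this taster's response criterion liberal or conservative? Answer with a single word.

liberal

z(H) = 1.175, z(FA) = -0.806
c = −½·(z(H) + z(FA)) = -0.1845
c < 0 → liberal criterion (biased toward responding “yes”).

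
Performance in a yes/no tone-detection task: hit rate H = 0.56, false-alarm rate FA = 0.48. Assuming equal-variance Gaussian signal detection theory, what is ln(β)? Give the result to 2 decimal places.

ln β = -0.01

z(H) = z(0.56) = 0.151
z(FA) = z(0.48) = -0.050
ln β = −½·[z(H)² − z(FA)²] = −0.5 × (0.023 − 0.003) = -0.010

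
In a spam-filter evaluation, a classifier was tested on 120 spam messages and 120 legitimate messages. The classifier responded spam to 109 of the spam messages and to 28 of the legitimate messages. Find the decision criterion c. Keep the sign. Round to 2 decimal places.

H = 109/120 = 0.9083
FA = 28/120 = 0.2333
z(0.9083) = 1.330, z(0.2333) = -0.728
c = −½·[z(H) + z(FA)] = −0.5 × (1.330 + (-0.728)) = -0.301
c < 0: the classifier has a liberal response bias.

c = -0.30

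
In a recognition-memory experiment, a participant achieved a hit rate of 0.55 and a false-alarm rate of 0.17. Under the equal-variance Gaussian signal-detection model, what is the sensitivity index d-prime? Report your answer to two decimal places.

Φ⁻¹(H) = 0.126
Φ⁻¹(FA) = -0.954
d' = z(H) − z(FA) = 0.126 − (-0.954) = 1.080

d-prime = 1.08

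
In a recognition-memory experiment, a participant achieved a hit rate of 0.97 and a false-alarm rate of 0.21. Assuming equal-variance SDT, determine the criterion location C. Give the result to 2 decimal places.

C = -0.54

z(H) = z(0.97) = 1.8808
z(FA) = z(0.21) = -0.8064
c = −½·[z(H) + z(FA)] = −0.5 × (1.8808 + (-0.8064)) = -0.5372
c < 0: the participant has a liberal response bias.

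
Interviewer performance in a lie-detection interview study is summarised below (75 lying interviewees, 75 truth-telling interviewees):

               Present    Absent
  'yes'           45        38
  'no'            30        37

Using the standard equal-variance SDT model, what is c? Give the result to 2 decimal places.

c = -0.14

H = 45/75 = 0.6000
FA = 38/75 = 0.5067
Φ⁻¹(H) = Φ⁻¹(0.6000) = 0.2533
Φ⁻¹(FA) = Φ⁻¹(0.5067) = 0.0168
c = −½·[z(H) + z(FA)] = −0.5 × (0.2533 + 0.0168) = -0.13505
c < 0: the interviewer has a liberal response bias.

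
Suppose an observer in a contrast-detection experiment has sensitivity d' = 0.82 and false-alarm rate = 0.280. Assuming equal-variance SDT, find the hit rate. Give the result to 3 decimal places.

z(false-alarm rate) = z(0.280) = -0.5828
z(H) = z(FA) + d' = -0.5828 + 0.82 = 0.2372
hit rate = Φ(0.2372) = 0.5937

hit rate = 0.594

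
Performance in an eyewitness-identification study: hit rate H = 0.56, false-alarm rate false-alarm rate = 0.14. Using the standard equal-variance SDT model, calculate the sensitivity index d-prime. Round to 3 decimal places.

z(0.56) = 0.1510, z(0.14) = -1.0803
d' = z(H) − z(FA) = 0.1510 − (-1.0803) = 1.2313

d-prime = 1.231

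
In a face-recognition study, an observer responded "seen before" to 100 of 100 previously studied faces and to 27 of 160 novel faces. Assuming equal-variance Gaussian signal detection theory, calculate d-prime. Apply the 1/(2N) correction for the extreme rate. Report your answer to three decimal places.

d-prime = 3.535

The hit rate is 100/100 = 1, so apply the 1/(2N) correction: H → 1 − 1/(2·100) = 0.99500.
z(H) = z(0.99500) = 2.5758
z(FA) = z(0.16875) = -0.9591
d' = 2.5758 − (-0.9591) = 3.5349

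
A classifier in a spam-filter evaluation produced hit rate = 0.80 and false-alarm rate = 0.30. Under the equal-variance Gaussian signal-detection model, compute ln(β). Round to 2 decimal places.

ln β = -0.22

Φ⁻¹(0.80) = 0.842, Φ⁻¹(0.30) = -0.524
ln β = −½·[z(H)² − z(FA)²] = −0.5 × (0.709 − 0.275) = -0.217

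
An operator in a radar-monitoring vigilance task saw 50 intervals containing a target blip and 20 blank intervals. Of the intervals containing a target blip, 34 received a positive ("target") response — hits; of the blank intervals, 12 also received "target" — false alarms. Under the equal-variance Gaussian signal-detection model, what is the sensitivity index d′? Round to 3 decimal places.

H = 34/50 = 0.6800
FA = 12/20 = 0.6000
Φ⁻¹(0.6800) = 0.4677, Φ⁻¹(0.6000) = 0.2533
d' = z(H) − z(FA) = 0.4677 − 0.2533 = 0.2144

d′ = 0.214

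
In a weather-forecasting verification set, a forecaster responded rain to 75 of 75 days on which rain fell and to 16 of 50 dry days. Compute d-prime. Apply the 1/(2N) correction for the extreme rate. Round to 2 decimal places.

The hit rate is 75/75 = 1, so apply the 1/(2N) correction: H → 1 − 1/(2·75) = 0.99333.
z(H) = z(0.99333) = 2.475
z(FA) = z(0.32000) = -0.468
d' = 2.475 − (-0.468) = 2.943

d-prime = 2.94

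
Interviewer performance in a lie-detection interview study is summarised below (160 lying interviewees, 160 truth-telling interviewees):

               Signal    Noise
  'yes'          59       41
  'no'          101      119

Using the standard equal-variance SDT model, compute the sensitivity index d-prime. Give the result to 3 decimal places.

H = 59/160 = 0.3688
FA = 41/160 = 0.2562
Φ⁻¹(H) = -0.3350
Φ⁻¹(FA) = -0.6551
d' = z(H) − z(FA) = -0.3350 − (-0.6551) = 0.3201

d-prime = 0.320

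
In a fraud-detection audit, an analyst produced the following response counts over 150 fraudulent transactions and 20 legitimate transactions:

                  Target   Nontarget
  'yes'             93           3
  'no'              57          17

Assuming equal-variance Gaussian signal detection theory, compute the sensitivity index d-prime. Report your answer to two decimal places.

H = 93/150 = 0.6200
FA = 3/20 = 0.1500
Φ⁻¹(0.6200) = 0.305, Φ⁻¹(0.1500) = -1.036
d' = z(H) − z(FA) = 0.305 − (-1.036) = 1.341

d-prime = 1.34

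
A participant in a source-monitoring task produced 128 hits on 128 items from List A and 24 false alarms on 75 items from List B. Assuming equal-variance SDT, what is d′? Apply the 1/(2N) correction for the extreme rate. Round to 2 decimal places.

d′ = 3.13

The hit rate is 128/128 = 1, so apply the 1/(2N) correction: H → 1 − 1/(2·128) = 0.99609.
z(H) = z(0.99609) = 2.660
z(FA) = z(0.32000) = -0.468
d' = 2.660 − (-0.468) = 3.128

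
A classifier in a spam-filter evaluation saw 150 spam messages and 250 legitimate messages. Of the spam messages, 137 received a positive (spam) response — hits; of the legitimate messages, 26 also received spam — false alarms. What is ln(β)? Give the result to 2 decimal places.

H = 137/150 = 0.9133
FA = 26/250 = 0.1040
z(H) = z(0.9133) = 1.361
z(FA) = z(0.1040) = -1.259
ln β = −½·[z(H)² − z(FA)²] = −0.5 × (1.852 − 1.585) = -0.1335

ln β = -0.13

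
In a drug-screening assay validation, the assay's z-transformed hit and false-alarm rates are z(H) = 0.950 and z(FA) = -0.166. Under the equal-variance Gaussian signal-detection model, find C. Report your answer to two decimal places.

c = −½·[z(H) + z(FA)] = −½·(0.950 + (-0.166)) = -0.392

C = -0.39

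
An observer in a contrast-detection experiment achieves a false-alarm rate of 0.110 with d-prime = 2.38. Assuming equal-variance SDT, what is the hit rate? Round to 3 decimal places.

hit rate = 0.876

z(false-alarm rate) = z(0.110) = -1.2265
z(H) = z(FA) + d' = -1.2265 + 2.38 = 1.1535
hit rate = Φ(1.1535) = 0.8756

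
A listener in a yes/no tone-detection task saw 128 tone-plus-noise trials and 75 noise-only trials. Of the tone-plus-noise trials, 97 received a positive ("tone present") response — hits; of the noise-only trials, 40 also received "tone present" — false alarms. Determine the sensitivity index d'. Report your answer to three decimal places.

d' = 0.616

H = 97/128 = 0.7578
FA = 40/75 = 0.5333
Φ⁻¹(0.7578) = 0.6992, Φ⁻¹(0.5333) = 0.0836
d' = z(H) − z(FA) = 0.6992 − 0.0836 = 0.6156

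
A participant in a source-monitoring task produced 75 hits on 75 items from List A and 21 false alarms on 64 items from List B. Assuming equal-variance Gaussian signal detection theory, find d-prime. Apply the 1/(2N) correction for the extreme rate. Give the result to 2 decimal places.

The hit rate is 75/75 = 1, so apply the 1/(2N) correction: H → 1 − 1/(2·75) = 0.99333.
z(H) = z(0.99333) = 2.475
z(FA) = z(0.32812) = -0.445
d' = 2.475 − (-0.445) = 2.920

d-prime = 2.92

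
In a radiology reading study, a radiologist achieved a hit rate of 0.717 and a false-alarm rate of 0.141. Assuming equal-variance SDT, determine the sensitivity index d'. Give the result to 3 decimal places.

z(H) = z(0.717) = 0.5740
z(FA) = z(0.141) = -1.0758
d' = z(H) − z(FA) = 0.5740 − (-1.0758) = 1.6498

d' = 1.650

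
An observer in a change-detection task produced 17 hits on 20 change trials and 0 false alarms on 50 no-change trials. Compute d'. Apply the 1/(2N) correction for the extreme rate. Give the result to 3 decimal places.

The false-alarm rate is 0/50 = 0, so apply the 1/(2N) correction: FA → 1/(2·50) = 0.01000.
z(H) = z(0.85000) = 1.0364
z(FA) = z(0.01000) = -2.3263
d' = 1.0364 − (-2.3263) = 3.3627

d' = 3.363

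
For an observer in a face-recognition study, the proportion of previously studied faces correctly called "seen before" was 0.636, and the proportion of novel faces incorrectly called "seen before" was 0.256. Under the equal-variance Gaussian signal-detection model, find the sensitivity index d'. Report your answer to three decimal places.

z(0.636) = 0.3478, z(0.256) = -0.6557
d' = z(H) − z(FA) = 0.3478 − (-0.6557) = 1.0035

d' = 1.004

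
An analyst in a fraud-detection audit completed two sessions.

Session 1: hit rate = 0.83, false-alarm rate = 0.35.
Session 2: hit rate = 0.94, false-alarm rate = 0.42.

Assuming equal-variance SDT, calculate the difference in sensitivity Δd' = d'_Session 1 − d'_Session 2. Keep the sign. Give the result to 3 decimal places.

Session 1: z(0.83) = 0.9542, z(0.35) = -0.3853, d' = 1.3395
Session 2: z(0.94) = 1.5548, z(0.42) = -0.2019, d' = 1.7567
Δd' = d'_Session 1 − d'_Session 2 = 1.3395 − 1.7567 = -0.4172
Session 2 has the higher sensitivity.

Δd' = -0.417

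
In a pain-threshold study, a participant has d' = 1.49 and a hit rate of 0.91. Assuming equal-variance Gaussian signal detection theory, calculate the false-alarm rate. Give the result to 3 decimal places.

false-alarm rate = 0.441

z(hit rate) = z(0.91) = 1.3408
z(FA) = z(H) − d' = 1.3408 − 1.49 = -0.1492
false-alarm rate = Φ(-0.1492) = 0.4407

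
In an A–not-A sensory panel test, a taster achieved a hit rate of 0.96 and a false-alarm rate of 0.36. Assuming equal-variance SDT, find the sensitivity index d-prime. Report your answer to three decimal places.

d-prime = 2.109

z(H) = z(0.96) = 1.7507
z(FA) = z(0.36) = -0.3585
d' = z(H) − z(FA) = 1.7507 − (-0.3585) = 2.1092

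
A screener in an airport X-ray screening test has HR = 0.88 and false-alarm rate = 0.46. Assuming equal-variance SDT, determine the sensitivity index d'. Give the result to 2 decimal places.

d' = 1.28

z(H) = 1.1750
z(FA) = -0.1004
d' = z(H) − z(FA) = 1.1750 − (-0.1004) = 1.2754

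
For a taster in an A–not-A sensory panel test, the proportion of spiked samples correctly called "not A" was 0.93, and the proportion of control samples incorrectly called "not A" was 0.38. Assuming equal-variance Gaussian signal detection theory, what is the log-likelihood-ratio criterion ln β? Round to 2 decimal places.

ln β = -1.04

z(H) = z(0.93) = 1.476
z(FA) = z(0.38) = -0.305
ln β = −½·[z(H)² − z(FA)²] = −0.5 × (2.179 − 0.093) = -1.043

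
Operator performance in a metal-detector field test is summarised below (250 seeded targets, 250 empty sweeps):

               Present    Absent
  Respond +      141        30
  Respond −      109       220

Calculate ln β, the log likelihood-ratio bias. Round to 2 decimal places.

H = 141/250 = 0.5640
FA = 30/250 = 0.1200
z(H) = z(0.5640) = 0.161
z(FA) = z(0.1200) = -1.175
ln β = −½·[z(H)² − z(FA)²] = −0.5 × (0.026 − 1.381) = 0.6775

ln β = 0.68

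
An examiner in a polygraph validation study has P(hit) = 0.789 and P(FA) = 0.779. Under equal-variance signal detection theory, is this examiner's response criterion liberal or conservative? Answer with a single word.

z(H) = 0.803, z(FA) = 0.769
c = −½·(z(H) + z(FA)) = -0.786
c < 0 → liberal criterion (biased toward responding “yes”).

liberal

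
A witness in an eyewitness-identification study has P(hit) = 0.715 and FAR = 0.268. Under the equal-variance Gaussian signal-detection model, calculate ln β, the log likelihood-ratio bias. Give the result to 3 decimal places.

Φ⁻¹(0.715) = 0.5681, Φ⁻¹(0.268) = -0.6189
ln β = −½·[z(H)² − z(FA)²] = −0.5 × (0.3227 − 0.3830) = 0.03015

ln β = 0.030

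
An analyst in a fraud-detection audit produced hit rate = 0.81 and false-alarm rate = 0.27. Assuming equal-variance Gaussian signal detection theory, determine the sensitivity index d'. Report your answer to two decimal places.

Φ⁻¹(H) = Φ⁻¹(0.81) = 0.8779
Φ⁻¹(FA) = Φ⁻¹(0.27) = -0.6128
d' = z(H) − z(FA) = 0.8779 − (-0.6128) = 1.4907

d' = 1.49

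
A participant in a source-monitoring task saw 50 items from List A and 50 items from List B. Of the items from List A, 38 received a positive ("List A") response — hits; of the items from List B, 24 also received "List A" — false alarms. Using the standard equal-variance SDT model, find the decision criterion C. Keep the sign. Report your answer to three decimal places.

H = 38/50 = 0.7600
FA = 24/50 = 0.4800
z(H) = z(0.7600) = 0.7063
z(FA) = z(0.4800) = -0.0502
c = −½·[z(H) + z(FA)] = −0.5 × (0.7063 + (-0.0502)) = -0.32805

C = -0.328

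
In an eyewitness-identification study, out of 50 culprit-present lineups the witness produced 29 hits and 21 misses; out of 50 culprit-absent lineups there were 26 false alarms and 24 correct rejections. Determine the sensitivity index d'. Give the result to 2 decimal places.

H = 29/50 = 0.5800
FA = 26/50 = 0.5200
z(H) = z(0.5800) = 0.202
z(FA) = z(0.5200) = 0.050
d' = z(H) − z(FA) = 0.202 − 0.050 = 0.152

d' = 0.15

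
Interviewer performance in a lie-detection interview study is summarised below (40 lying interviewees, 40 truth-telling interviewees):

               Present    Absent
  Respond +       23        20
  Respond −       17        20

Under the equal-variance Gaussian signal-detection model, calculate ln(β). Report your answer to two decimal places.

H = 23/40 = 0.5750
FA = 20/40 = 0.5000
Φ⁻¹(H) = 0.189
Φ⁻¹(FA) = 0.000
ln β = −½·[z(H)² − z(FA)²] = −0.5 × (0.036 − 0.000) = -0.018

ln β = -0.02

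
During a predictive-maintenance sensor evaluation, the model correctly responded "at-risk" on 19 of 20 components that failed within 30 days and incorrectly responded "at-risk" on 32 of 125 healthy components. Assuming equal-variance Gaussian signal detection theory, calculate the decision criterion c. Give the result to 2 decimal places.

c = -0.49

H = 19/20 = 0.9500
FA = 32/125 = 0.2560
Φ⁻¹(H) = Φ⁻¹(0.9500) = 1.6449
Φ⁻¹(FA) = Φ⁻¹(0.2560) = -0.6557
c = −½·[z(H) + z(FA)] = −0.5 × (1.6449 + (-0.6557)) = -0.4946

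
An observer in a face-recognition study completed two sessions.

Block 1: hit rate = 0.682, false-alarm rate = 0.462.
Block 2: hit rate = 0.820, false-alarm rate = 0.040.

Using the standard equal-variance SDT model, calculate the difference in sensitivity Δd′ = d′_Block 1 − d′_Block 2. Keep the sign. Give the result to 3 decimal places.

Δd′ = -2.097

Block 1: z(0.682) = 0.4733, z(0.462) = -0.0954, d' = 0.5687
Block 2: z(0.820) = 0.9154, z(0.040) = -1.7507, d' = 2.6661
Δd' = d'_Block 1 − d'_Block 2 = 0.5687 − 2.6661 = -2.0974
Block 2 has the higher sensitivity.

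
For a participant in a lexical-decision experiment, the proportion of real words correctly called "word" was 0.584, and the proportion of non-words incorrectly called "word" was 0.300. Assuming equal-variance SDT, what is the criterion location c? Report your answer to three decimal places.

Φ⁻¹(H) = 0.2121
Φ⁻¹(FA) = -0.5244
c = −½·[z(H) + z(FA)] = −0.5 × (0.2121 + (-0.5244)) = 0.15615

c = 0.156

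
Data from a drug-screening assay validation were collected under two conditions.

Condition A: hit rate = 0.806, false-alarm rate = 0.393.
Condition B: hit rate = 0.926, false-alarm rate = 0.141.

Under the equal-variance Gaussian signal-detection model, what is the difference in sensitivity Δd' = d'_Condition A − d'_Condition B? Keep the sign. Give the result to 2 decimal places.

Δd' = -1.39

Condition A: z(0.806) = 0.863, z(0.393) = -0.272, d' = 1.135
Condition B: z(0.926) = 1.447, z(0.141) = -1.076, d' = 2.523
Δd' = d'_Condition A − d'_Condition B = 1.135 − 2.523 = -1.388
Condition B has the higher sensitivity.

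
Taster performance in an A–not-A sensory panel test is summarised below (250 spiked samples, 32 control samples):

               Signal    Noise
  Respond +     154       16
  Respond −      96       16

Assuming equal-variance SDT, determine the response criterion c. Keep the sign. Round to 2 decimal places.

H = 154/250 = 0.6160
FA = 16/32 = 0.5000
z(H) = 0.295
z(FA) = 0.000
c = −½·[z(H) + z(FA)] = −0.5 × (0.295 + 0.000) = -0.1475

c = -0.15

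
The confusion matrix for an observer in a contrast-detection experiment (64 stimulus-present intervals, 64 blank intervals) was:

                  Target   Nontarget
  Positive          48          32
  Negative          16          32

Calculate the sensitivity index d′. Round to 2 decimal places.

d′ = 0.67

H = 48/64 = 0.7500
FA = 32/64 = 0.5000
z(0.7500) = 0.6745, z(0.5000) = 0.0000
d' = z(H) − z(FA) = 0.6745 − 0.0000 = 0.6745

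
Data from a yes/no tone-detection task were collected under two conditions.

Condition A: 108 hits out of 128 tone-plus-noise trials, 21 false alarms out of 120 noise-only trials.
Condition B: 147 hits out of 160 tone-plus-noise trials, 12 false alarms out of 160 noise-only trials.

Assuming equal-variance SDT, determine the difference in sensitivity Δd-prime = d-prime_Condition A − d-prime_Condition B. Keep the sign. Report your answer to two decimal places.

Condition A: z(0.8438) = 1.010, z(0.1750) = -0.935, d' = 1.945
Condition B: z(0.9187) = 1.396, z(0.0750) = -1.440, d' = 2.836
Δd' = d'_Condition A − d'_Condition B = 1.945 − 2.836 = -0.891
Condition B has the higher sensitivity.

Δd-prime = -0.89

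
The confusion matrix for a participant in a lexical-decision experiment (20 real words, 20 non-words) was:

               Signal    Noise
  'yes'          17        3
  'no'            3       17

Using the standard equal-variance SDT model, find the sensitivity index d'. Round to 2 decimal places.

d' = 2.07

H = 17/20 = 0.8500
FA = 3/20 = 0.1500
z(H) = 1.0364
z(FA) = -1.0364
d' = z(H) − z(FA) = 1.0364 − (-1.0364) = 2.0728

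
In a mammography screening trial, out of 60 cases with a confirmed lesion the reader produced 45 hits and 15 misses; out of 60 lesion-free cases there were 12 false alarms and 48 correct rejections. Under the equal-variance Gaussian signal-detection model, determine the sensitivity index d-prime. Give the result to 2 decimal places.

H = 45/60 = 0.7500
FA = 12/60 = 0.2000
Φ⁻¹(H) = Φ⁻¹(0.7500) = 0.6745
Φ⁻¹(FA) = Φ⁻¹(0.2000) = -0.8416
d' = z(H) − z(FA) = 0.6745 − (-0.8416) = 1.5161

d-prime = 1.52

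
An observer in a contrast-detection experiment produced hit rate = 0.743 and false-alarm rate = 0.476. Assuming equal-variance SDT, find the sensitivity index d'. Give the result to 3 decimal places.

d' = 0.713

z(H) = 0.6526
z(FA) = -0.0602
d' = z(H) − z(FA) = 0.6526 − (-0.0602) = 0.7128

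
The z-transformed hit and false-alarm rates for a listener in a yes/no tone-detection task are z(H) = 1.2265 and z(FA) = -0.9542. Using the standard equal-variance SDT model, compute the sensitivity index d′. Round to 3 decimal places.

d′ = 2.181

d' = z(H) − z(FA) = 1.2265 − (-0.9542) = 2.1807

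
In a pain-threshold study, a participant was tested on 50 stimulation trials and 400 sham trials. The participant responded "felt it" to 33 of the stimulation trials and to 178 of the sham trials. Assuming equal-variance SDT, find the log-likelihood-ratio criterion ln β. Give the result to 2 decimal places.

H = 33/50 = 0.6600
FA = 178/400 = 0.4450
Φ⁻¹(H) = 0.412
Φ⁻¹(FA) = -0.138
ln β = −½·[z(H)² − z(FA)²] = −0.5 × (0.170 − 0.019) = -0.0755

ln β = -0.08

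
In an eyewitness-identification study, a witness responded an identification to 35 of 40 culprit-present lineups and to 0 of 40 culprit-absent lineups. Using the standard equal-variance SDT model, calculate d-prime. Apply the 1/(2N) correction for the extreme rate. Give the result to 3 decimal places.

d-prime = 3.392

The false-alarm rate is 0/40 = 0, so apply the 1/(2N) correction: FA → 1/(2·40) = 0.01250.
z(H) = z(0.87500) = 1.1503
z(FA) = z(0.01250) = -2.2414
d' = 1.1503 − (-2.2414) = 3.3917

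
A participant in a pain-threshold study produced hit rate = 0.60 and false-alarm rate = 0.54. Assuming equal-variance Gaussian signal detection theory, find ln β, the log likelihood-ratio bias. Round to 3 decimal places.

ln β = -0.027

z(H) = 0.2533
z(FA) = 0.1004
ln β = −½·[z(H)² − z(FA)²] = −0.5 × (0.0642 − 0.0101) = -0.02705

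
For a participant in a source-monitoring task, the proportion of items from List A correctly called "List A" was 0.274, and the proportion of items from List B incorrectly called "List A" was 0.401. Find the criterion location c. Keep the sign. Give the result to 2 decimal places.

c = 0.43

Φ⁻¹(H) = Φ⁻¹(0.274) = -0.6008
Φ⁻¹(FA) = Φ⁻¹(0.401) = -0.2508
c = −½·[z(H) + z(FA)] = −0.5 × (-0.6008 + (-0.2508)) = 0.4258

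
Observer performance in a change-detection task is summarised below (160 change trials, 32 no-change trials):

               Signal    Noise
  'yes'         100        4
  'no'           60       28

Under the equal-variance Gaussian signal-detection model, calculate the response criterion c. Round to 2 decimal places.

c = 0.42

H = 100/160 = 0.6250
FA = 4/32 = 0.1250
z(H) = z(0.6250) = 0.3186
z(FA) = z(0.1250) = -1.1503
c = −½·[z(H) + z(FA)] = −0.5 × (0.3186 + (-1.1503)) = 0.41585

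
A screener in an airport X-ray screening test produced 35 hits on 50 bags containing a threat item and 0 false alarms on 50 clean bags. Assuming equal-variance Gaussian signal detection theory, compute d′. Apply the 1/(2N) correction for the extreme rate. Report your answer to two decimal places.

d′ = 2.85

The false-alarm rate is 0/50 = 0, so apply the 1/(2N) correction: FA → 1/(2·50) = 0.01000.
z(H) = z(0.70000) = 0.524
z(FA) = z(0.01000) = -2.326
d' = 0.524 − (-2.326) = 2.850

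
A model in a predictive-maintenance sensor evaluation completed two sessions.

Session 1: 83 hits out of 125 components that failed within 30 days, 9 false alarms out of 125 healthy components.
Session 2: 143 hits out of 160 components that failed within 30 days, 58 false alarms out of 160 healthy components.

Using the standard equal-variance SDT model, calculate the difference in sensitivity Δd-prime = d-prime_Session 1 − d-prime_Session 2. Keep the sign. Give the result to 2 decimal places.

Δd-prime = 0.29

Session 1: z(0.6640) = 0.423, z(0.0720) = -1.461, d' = 1.884
Session 2: z(0.8938) = 1.247, z(0.3625) = -0.352, d' = 1.599
Δd' = d'_Session 1 − d'_Session 2 = 1.884 − 1.599 = 0.285
Session 1 has the higher sensitivity.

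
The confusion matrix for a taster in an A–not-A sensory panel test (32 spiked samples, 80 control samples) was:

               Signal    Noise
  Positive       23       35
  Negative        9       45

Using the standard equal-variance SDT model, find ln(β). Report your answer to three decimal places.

H = 23/32 = 0.7188
FA = 35/80 = 0.4375
Φ⁻¹(H) = Φ⁻¹(0.7188) = 0.5793
Φ⁻¹(FA) = Φ⁻¹(0.4375) = -0.1573
ln β = −½·[z(H)² − z(FA)²] = −0.5 × (0.3356 − 0.0247) = -0.15545

ln β = -0.155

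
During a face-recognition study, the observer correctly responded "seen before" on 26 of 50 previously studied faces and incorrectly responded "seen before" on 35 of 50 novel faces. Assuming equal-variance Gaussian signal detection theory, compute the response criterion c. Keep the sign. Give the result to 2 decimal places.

H = 26/50 = 0.5200
FA = 35/50 = 0.7000
Φ⁻¹(H) = 0.0502
Φ⁻¹(FA) = 0.5244
c = −½·[z(H) + z(FA)] = −0.5 × (0.0502 + 0.5244) = -0.2873
c < 0: the observer has a liberal response bias.

c = -0.29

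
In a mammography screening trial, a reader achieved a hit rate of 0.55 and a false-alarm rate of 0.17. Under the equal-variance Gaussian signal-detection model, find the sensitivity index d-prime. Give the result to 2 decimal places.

d-prime = 1.08

z(0.55) = 0.126, z(0.17) = -0.954
d' = z(H) − z(FA) = 0.126 − (-0.954) = 1.080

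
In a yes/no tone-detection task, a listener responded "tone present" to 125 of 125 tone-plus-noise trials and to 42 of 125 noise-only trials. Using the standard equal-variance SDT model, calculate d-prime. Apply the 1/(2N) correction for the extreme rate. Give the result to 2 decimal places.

The hit rate is 125/125 = 1, so apply the 1/(2N) correction: H → 1 − 1/(2·125) = 0.99600.
z(H) = z(0.99600) = 2.652
z(FA) = z(0.33600) = -0.423
d' = 2.652 − (-0.423) = 3.075

d-prime = 3.08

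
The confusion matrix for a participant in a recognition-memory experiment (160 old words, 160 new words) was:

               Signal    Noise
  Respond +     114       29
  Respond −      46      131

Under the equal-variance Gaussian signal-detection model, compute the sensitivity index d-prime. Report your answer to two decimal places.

H = 114/160 = 0.7125
FA = 29/160 = 0.1812
z(0.7125) = 0.561, z(0.1812) = -0.911
d' = z(H) − z(FA) = 0.561 − (-0.911) = 1.472

d-prime = 1.47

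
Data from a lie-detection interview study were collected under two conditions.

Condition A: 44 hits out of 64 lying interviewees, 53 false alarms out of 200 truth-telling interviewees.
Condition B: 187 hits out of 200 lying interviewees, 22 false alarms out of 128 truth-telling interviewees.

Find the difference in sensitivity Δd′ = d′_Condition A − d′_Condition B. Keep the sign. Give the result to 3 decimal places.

Δd′ = -1.344

Condition A: z(0.6875) = 0.4888, z(0.2650) = -0.6280, d' = 1.1168
Condition B: z(0.9350) = 1.5141, z(0.1719) = -0.9467, d' = 2.4608
Δd' = d'_Condition A − d'_Condition B = 1.1168 − 2.4608 = -1.3440
Condition B has the higher sensitivity.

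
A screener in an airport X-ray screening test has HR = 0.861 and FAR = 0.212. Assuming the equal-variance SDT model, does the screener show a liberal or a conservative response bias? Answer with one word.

z(H) = 1.085, z(FA) = -0.800
c = −½·(z(H) + z(FA)) = -0.1425
c < 0 → liberal criterion (biased toward responding “yes”).

liberal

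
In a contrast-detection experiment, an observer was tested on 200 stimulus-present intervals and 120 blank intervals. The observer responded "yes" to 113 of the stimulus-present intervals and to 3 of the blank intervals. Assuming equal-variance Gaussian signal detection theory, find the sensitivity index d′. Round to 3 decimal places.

d′ = 2.124

H = 113/200 = 0.5650
FA = 3/120 = 0.0250
Φ⁻¹(0.5650) = 0.1637, Φ⁻¹(0.0250) = -1.9600
d' = z(H) − z(FA) = 0.1637 − (-1.9600) = 2.1237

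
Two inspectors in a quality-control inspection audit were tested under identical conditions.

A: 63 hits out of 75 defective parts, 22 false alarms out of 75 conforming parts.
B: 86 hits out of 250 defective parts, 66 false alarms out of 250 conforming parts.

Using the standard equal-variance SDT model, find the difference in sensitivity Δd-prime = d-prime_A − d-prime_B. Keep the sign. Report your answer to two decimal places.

A: z(0.8400) = 0.994, z(0.2933) = -0.544, d' = 1.538
B: z(0.3440) = -0.402, z(0.2640) = -0.631, d' = 0.229
Δd' = d'_A − d'_B = 1.538 − 0.229 = 1.309
A has the higher sensitivity.

Δd-prime = 1.31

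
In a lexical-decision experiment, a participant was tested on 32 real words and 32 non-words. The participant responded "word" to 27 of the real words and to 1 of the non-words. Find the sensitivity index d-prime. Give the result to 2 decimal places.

d-prime = 2.87

H = 27/32 = 0.8438
FA = 1/32 = 0.0312
Φ⁻¹(H) = 1.0102
Φ⁻¹(FA) = -1.8634
d' = z(H) − z(FA) = 1.0102 − (-1.8634) = 2.8736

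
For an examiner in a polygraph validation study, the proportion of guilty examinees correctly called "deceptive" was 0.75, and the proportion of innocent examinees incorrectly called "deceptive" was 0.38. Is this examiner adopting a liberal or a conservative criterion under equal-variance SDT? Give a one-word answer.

z(H) = 0.674, z(FA) = -0.305
c = −½·(z(H) + z(FA)) = -0.1845
c < 0 → liberal criterion (biased toward responding “yes”).

liberal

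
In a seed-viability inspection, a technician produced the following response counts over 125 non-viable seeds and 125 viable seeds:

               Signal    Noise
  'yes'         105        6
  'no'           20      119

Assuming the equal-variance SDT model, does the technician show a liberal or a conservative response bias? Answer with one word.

z(H) = 0.994, z(FA) = -1.665
c = −½·(z(H) + z(FA)) = 0.3355
c > 0 → conservative criterion (biased toward responding “no”).

conservative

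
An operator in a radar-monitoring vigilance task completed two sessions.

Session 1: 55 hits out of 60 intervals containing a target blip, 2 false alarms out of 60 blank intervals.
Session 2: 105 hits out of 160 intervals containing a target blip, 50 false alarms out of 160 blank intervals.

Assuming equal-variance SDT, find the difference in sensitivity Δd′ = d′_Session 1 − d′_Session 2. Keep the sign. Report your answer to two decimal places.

Session 1: z(0.9167) = 1.383, z(0.0333) = -1.834, d' = 3.217
Session 2: z(0.6562) = 0.402, z(0.3125) = -0.489, d' = 0.891
Δd' = d'_Session 1 − d'_Session 2 = 3.217 − 0.891 = 2.326
Session 1 has the higher sensitivity.

Δd′ = 2.33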